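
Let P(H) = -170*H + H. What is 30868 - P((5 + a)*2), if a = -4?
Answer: 31206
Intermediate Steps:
P(H) = -169*H
30868 - P((5 + a)*2) = 30868 - (-169)*(5 - 4)*2 = 30868 - (-169)*1*2 = 30868 - (-169)*2 = 30868 - 1*(-338) = 30868 + 338 = 31206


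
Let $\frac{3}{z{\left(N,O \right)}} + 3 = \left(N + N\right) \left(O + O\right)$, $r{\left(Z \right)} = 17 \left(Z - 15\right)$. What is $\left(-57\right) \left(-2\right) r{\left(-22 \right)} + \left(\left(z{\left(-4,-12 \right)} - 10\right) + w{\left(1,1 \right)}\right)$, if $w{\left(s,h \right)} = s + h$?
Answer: $- \frac{4517981}{63} \approx -71714.0$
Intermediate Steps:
$r{\left(Z \right)} = -255 + 17 Z$ ($r{\left(Z \right)} = 17 \left(-15 + Z\right) = -255 + 17 Z$)
$w{\left(s,h \right)} = h + s$
$z{\left(N,O \right)} = \frac{3}{-3 + 4 N O}$ ($z{\left(N,O \right)} = \frac{3}{-3 + \left(N + N\right) \left(O + O\right)} = \frac{3}{-3 + 2 N 2 O} = \frac{3}{-3 + 4 N O}$)
$\left(-57\right) \left(-2\right) r{\left(-22 \right)} + \left(\left(z{\left(-4,-12 \right)} - 10\right) + w{\left(1,1 \right)}\right) = \left(-57\right) \left(-2\right) \left(-255 + 17 \left(-22\right)\right) + \left(\left(\frac{3}{-3 + 4 \left(-4\right) \left(-12\right)} - 10\right) + \left(1 + 1\right)\right) = 114 \left(-255 - 374\right) + \left(\left(\frac{3}{-3 + 192} - 10\right) + 2\right) = 114 \left(-629\right) + \left(\left(\frac{3}{189} - 10\right) + 2\right) = -71706 + \left(\left(3 \cdot \frac{1}{189} - 10\right) + 2\right) = -71706 + \left(\left(\frac{1}{63} - 10\right) + 2\right) = -71706 + \left(- \frac{629}{63} + 2\right) = -71706 - \frac{503}{63} = - \frac{4517981}{63}$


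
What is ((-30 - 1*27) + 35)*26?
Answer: -572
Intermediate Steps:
((-30 - 1*27) + 35)*26 = ((-30 - 27) + 35)*26 = (-57 + 35)*26 = -22*26 = -572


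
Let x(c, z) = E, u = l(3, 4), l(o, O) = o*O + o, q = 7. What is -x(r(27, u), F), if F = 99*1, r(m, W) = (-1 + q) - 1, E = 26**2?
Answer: -676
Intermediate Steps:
E = 676
l(o, O) = o + O*o (l(o, O) = O*o + o = o + O*o)
u = 15 (u = 3*(1 + 4) = 3*5 = 15)
r(m, W) = 5 (r(m, W) = (-1 + 7) - 1 = 6 - 1 = 5)
F = 99
x(c, z) = 676
-x(r(27, u), F) = -1*676 = -676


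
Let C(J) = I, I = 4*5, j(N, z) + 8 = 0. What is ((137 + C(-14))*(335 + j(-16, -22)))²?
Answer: 2635692921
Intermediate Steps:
j(N, z) = -8 (j(N, z) = -8 + 0 = -8)
I = 20
C(J) = 20
((137 + C(-14))*(335 + j(-16, -22)))² = ((137 + 20)*(335 - 8))² = (157*327)² = 51339² = 2635692921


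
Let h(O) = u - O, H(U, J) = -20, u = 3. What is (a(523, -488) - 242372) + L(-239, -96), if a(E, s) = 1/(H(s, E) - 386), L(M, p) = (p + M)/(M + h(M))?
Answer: -295345109/1218 ≈ -2.4248e+5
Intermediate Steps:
h(O) = 3 - O
L(M, p) = M/3 + p/3 (L(M, p) = (p + M)/(M + (3 - M)) = (M + p)/3 = (M + p)*(1/3) = M/3 + p/3)
a(E, s) = -1/406 (a(E, s) = 1/(-20 - 386) = 1/(-406) = -1/406)
(a(523, -488) - 242372) + L(-239, -96) = (-1/406 - 242372) + ((1/3)*(-239) + (1/3)*(-96)) = -98403033/406 + (-239/3 - 32) = -98403033/406 - 335/3 = -295345109/1218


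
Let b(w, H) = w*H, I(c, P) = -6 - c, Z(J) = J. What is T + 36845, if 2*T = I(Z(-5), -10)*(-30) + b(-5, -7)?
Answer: 73755/2 ≈ 36878.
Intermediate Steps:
b(w, H) = H*w
T = 65/2 (T = ((-6 - 1*(-5))*(-30) - 7*(-5))/2 = ((-6 + 5)*(-30) + 35)/2 = (-1*(-30) + 35)/2 = (30 + 35)/2 = (1/2)*65 = 65/2 ≈ 32.500)
T + 36845 = 65/2 + 36845 = 73755/2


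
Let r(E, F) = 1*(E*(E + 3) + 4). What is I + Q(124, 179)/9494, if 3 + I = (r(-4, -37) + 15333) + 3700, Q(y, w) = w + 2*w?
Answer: 180747309/9494 ≈ 19038.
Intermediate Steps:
Q(y, w) = 3*w
r(E, F) = 4 + E*(3 + E) (r(E, F) = 1*(E*(3 + E) + 4) = 1*(4 + E*(3 + E)) = 4 + E*(3 + E))
I = 19038 (I = -3 + (((4 + (-4)² + 3*(-4)) + 15333) + 3700) = -3 + (((4 + 16 - 12) + 15333) + 3700) = -3 + ((8 + 15333) + 3700) = -3 + (15341 + 3700) = -3 + 19041 = 19038)
I + Q(124, 179)/9494 = 19038 + (3*179)/9494 = 19038 + 537*(1/9494) = 19038 + 537/9494 = 180747309/9494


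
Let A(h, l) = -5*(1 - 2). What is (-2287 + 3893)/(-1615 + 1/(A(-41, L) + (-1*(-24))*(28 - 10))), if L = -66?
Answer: -350911/352877 ≈ -0.99443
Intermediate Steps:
A(h, l) = 5 (A(h, l) = -5*(-1) = 5)
(-2287 + 3893)/(-1615 + 1/(A(-41, L) + (-1*(-24))*(28 - 10))) = (-2287 + 3893)/(-1615 + 1/(5 + (-1*(-24))*(28 - 10))) = 1606/(-1615 + 1/(5 + 24*18)) = 1606/(-1615 + 1/(5 + 432)) = 1606/(-1615 + 1/437) = 1606/(-705754/437) = 1606*(-437/705754) = -350911/352877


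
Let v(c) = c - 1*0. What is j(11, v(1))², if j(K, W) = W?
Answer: 1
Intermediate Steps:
v(c) = c (v(c) = c + 0 = c)
j(11, v(1))² = 1² = 1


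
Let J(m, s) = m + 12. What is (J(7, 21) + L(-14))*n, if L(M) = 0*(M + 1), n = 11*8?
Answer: 1672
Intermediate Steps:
J(m, s) = 12 + m
n = 88
L(M) = 0 (L(M) = 0*(1 + M) = 0)
(J(7, 21) + L(-14))*n = ((12 + 7) + 0)*88 = (19 + 0)*88 = 19*88 = 1672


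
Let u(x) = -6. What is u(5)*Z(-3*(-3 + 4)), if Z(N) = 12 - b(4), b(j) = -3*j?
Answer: -144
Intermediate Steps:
Z(N) = 24 (Z(N) = 12 - (-3)*4 = 12 - 1*(-12) = 12 + 12 = 24)
u(5)*Z(-3*(-3 + 4)) = -6*24 = -144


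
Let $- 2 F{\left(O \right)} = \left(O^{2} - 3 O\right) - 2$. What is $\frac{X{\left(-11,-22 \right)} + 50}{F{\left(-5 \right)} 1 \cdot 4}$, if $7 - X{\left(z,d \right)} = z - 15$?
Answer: $- \frac{83}{76} \approx -1.0921$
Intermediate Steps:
$X{\left(z,d \right)} = 22 - z$ ($X{\left(z,d \right)} = 7 - \left(z - 15\right) = 7 - \left(-15 + z\right) = 22 - z$)
$F{\left(O \right)} = 1 - \frac{O^{2}}{2} + \frac{3 O}{2}$ ($F{\left(O \right)} = - \frac{\left(O^{2} - 3 O\right) - 2}{2} = - \frac{-2 + O^{2} - 3 O}{2} = 1 - \frac{O^{2}}{2} + \frac{3 O}{2}$)
$\frac{X{\left(-11,-22 \right)} + 50}{F{\left(-5 \right)} 1 \cdot 4} = \frac{\left(22 - -11\right) + 50}{\left(1 - \frac{\left(-5\right)^{2}}{2} + \frac{3}{2} \left(-5\right)\right) 1 \cdot 4} = \frac{\left(22 + 11\right) + 50}{\left(1 - \frac{25}{2} - \frac{15}{2}\right) 1 \cdot 4} = \frac{33 + 50}{\left(1 - \frac{25}{2} - \frac{15}{2}\right) 1 \cdot 4} = \frac{83}{\left(-19\right) 1 \cdot 4} = \frac{83}{\left(-19\right) 4} = \frac{83}{-76} = 83 \left(- \frac{1}{76}\right) = - \frac{83}{76}$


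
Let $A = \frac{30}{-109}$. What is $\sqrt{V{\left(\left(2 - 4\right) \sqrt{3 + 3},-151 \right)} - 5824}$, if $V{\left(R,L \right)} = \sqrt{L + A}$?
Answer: $\frac{\sqrt{-69194944 + 109 i \sqrt{1797301}}}{109} \approx 0.080583 + 76.315 i$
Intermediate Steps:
$A = - \frac{30}{109}$ ($A = 30 \left(- \frac{1}{109}\right) = - \frac{30}{109} \approx -0.27523$)
$V{\left(R,L \right)} = \sqrt{- \frac{30}{109} + L}$ ($V{\left(R,L \right)} = \sqrt{L - \frac{30}{109}} = \sqrt{- \frac{30}{109} + L}$)
$\sqrt{V{\left(\left(2 - 4\right) \sqrt{3 + 3},-151 \right)} - 5824} = \sqrt{\frac{\sqrt{-3270 + 11881 \left(-151\right)}}{109} - 5824} = \sqrt{\frac{\sqrt{-3270 - 1794031}}{109} - 5824} = \sqrt{\frac{\sqrt{-1797301}}{109} - 5824} = \sqrt{\frac{i \sqrt{1797301}}{109} - 5824} = \sqrt{-5824 + \frac{i \sqrt{1797301}}{109}}$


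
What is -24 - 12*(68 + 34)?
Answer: -1248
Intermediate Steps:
-24 - 12*(68 + 34) = -24 - 12*102 = -24 - 1224 = -1248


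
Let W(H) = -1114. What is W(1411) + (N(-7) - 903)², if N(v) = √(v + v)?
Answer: 814281 - 1806*I*√14 ≈ 8.1428e+5 - 6757.4*I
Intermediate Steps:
N(v) = √2*√v (N(v) = √(2*v) = √2*√v)
W(1411) + (N(-7) - 903)² = -1114 + (√2*√(-7) - 903)² = -1114 + (√2*(I*√7) - 903)² = -1114 + (I*√14 - 903)² = -1114 + (-903 + I*√14)²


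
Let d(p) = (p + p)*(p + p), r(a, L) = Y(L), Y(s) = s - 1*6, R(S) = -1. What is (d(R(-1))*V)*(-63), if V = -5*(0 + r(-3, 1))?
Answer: -6300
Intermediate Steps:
Y(s) = -6 + s (Y(s) = s - 6 = -6 + s)
r(a, L) = -6 + L
d(p) = 4*p**2 (d(p) = (2*p)*(2*p) = 4*p**2)
V = 25 (V = -5*(0 + (-6 + 1)) = -5*(0 - 5) = -5*(-5) = 25)
(d(R(-1))*V)*(-63) = ((4*(-1)**2)*25)*(-63) = ((4*1)*25)*(-63) = (4*25)*(-63) = 100*(-63) = -6300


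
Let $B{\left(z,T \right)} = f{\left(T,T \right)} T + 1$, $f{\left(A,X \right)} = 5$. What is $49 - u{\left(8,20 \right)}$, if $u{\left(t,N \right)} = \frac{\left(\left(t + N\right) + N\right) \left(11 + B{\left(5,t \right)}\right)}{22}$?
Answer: $- \frac{709}{11} \approx -64.455$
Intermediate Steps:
$B{\left(z,T \right)} = 1 + 5 T$ ($B{\left(z,T \right)} = 5 T + 1 = 1 + 5 T$)
$u{\left(t,N \right)} = \frac{\left(12 + 5 t\right) \left(t + 2 N\right)}{22}$ ($u{\left(t,N \right)} = \frac{\left(\left(t + N\right) + N\right) \left(11 + \left(1 + 5 t\right)\right)}{22} = \left(\left(N + t\right) + N\right) \left(12 + 5 t\right) \frac{1}{22} = \left(t + 2 N\right) \left(12 + 5 t\right) \frac{1}{22} = \left(12 + 5 t\right) \left(t + 2 N\right) \frac{1}{22} = \frac{\left(12 + 5 t\right) \left(t + 2 N\right)}{22}$)
$49 - u{\left(8,20 \right)} = 49 - \left(\frac{5 \cdot 8^{2}}{22} + \frac{6}{11} \cdot 8 + \frac{12}{11} \cdot 20 + \frac{5}{11} \cdot 20 \cdot 8\right) = 49 - \left(\frac{5}{22} \cdot 64 + \frac{48}{11} + \frac{240}{11} + \frac{800}{11}\right) = 49 - \left(\frac{160}{11} + \frac{48}{11} + \frac{240}{11} + \frac{800}{11}\right) = 49 - \frac{1248}{11} = - \frac{709}{11}$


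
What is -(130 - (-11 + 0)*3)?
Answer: -163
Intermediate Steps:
-(130 - (-11 + 0)*3) = -(130 - (-11)*3) = -(130 - 1*(-33)) = -(130 + 33) = -1*163 = -163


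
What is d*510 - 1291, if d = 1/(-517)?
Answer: -667957/517 ≈ -1292.0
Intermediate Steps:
d = -1/517 ≈ -0.0019342
d*510 - 1291 = -1/517*510 - 1291 = -510/517 - 1291 = -667957/517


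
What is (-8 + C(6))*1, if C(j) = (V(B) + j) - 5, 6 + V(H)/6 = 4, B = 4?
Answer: -19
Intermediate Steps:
V(H) = -12 (V(H) = -36 + 6*4 = -36 + 24 = -12)
C(j) = -17 + j (C(j) = (-12 + j) - 5 = -17 + j)
(-8 + C(6))*1 = (-8 + (-17 + 6))*1 = (-8 - 11)*1 = -19*1 = -19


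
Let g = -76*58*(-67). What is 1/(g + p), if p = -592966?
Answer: -1/297630 ≈ -3.3599e-6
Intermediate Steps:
g = 295336 (g = -4408*(-67) = 295336)
1/(g + p) = 1/(295336 - 592966) = 1/(-297630) = -1/297630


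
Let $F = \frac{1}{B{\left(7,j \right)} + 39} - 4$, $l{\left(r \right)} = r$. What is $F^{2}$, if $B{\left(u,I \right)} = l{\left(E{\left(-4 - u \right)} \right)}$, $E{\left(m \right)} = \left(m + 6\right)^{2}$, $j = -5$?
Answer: $\frac{65025}{4096} \approx 15.875$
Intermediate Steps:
$E{\left(m \right)} = \left(6 + m\right)^{2}$
$B{\left(u,I \right)} = \left(2 - u\right)^{2}$ ($B{\left(u,I \right)} = \left(6 - \left(4 + u\right)\right)^{2} = \left(2 - u\right)^{2}$)
$F = - \frac{255}{64}$ ($F = \frac{1}{\left(-2 + 7\right)^{2} + 39} - 4 = \frac{1}{5^{2} + 39} - 4 = \frac{1}{25 + 39} - 4 = \frac{1}{64} - 4 = - \frac{255}{64} \approx -3.9844$)
$F^{2} = \left(- \frac{255}{64}\right)^{2} = \frac{65025}{4096}$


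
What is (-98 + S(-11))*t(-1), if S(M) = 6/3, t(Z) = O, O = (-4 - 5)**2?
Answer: -7776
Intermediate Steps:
O = 81 (O = (-9)**2 = 81)
t(Z) = 81
S(M) = 2 (S(M) = 6*(1/3) = 2)
(-98 + S(-11))*t(-1) = (-98 + 2)*81 = -96*81 = -7776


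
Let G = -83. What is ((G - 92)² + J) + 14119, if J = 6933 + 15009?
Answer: 66686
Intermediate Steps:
J = 21942
((G - 92)² + J) + 14119 = ((-83 - 92)² + 21942) + 14119 = ((-175)² + 21942) + 14119 = (30625 + 21942) + 14119 = 52567 + 14119 = 66686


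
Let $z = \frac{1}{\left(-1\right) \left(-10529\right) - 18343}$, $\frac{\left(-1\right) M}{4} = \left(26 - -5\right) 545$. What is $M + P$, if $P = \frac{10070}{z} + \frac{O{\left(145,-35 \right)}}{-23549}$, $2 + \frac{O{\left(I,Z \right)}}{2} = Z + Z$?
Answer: $- \frac{1854591133296}{23549} \approx -7.8755 \cdot 10^{7}$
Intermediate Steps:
$O{\left(I,Z \right)} = -4 + 4 Z$ ($O{\left(I,Z \right)} = -4 + 2 \left(Z + Z\right) = -4 + 2 \cdot 2 Z = -4 + 4 Z$)
$M = -67580$ ($M = - 4 \left(26 - -5\right) 545 = - 4 \left(26 + 5\right) 545 = - 4 \cdot 31 \cdot 545 = \left(-4\right) 16895 = -67580$)
$z = - \frac{1}{7814}$ ($z = \frac{1}{10529 - 18343} = \frac{1}{-7814} = - \frac{1}{7814} \approx -0.00012798$)
$P = - \frac{1852999691876}{23549}$ ($P = \frac{10070}{- \frac{1}{7814}} + \frac{-4 + 4 \left(-35\right)}{-23549} = 10070 \left(-7814\right) + \left(-4 - 140\right) \left(- \frac{1}{23549}\right) = -78686980 - - \frac{144}{23549} = -78686980 + \frac{144}{23549} = - \frac{1852999691876}{23549} \approx -7.8687 \cdot 10^{7}$)
$M + P = -67580 - \frac{1852999691876}{23549} = - \frac{1854591133296}{23549}$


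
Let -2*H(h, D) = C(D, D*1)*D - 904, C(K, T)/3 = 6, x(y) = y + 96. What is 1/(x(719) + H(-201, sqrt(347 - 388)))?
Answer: 1267/1608610 + 9*I*sqrt(41)/1608610 ≈ 0.00078764 + 3.5825e-5*I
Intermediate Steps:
x(y) = 96 + y
C(K, T) = 18 (C(K, T) = 3*6 = 18)
H(h, D) = 452 - 9*D (H(h, D) = -(18*D - 904)/2 = -(-904 + 18*D)/2 = 452 - 9*D)
1/(x(719) + H(-201, sqrt(347 - 388))) = 1/((96 + 719) + (452 - 9*sqrt(347 - 388))) = 1/(815 + (452 - 9*I*sqrt(41))) = 1/(1267 - 9*I*sqrt(41))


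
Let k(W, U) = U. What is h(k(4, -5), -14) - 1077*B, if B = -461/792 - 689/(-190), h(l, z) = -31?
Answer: -83006071/25080 ≈ -3309.7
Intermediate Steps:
B = 229049/75240 (B = -461*1/792 - 689*(-1/190) = -461/792 + 689/190 = 229049/75240 ≈ 3.0442)
h(k(4, -5), -14) - 1077*B = -31 - 1077*229049/75240 = -31 - 82228591/25080 = -83006071/25080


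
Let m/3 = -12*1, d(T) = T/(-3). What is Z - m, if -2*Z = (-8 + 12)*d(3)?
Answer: 38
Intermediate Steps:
d(T) = -T/3 (d(T) = T*(-⅓) = -T/3)
m = -36 (m = 3*(-12*1) = 3*(-12) = -36)
Z = 2 (Z = -(-8 + 12)*(-⅓*3)/2 = -2*(-1) = -½*(-4) = 2)
Z - m = 2 - 1*(-36) = 2 + 36 = 38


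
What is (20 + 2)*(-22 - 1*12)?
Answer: -748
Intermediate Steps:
(20 + 2)*(-22 - 1*12) = 22*(-22 - 12) = 22*(-34) = -748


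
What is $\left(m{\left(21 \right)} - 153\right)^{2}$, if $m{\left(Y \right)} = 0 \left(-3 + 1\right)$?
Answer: $23409$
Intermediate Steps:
$m{\left(Y \right)} = 0$ ($m{\left(Y \right)} = 0 \left(-2\right) = 0$)
$\left(m{\left(21 \right)} - 153\right)^{2} = \left(0 - 153\right)^{2} = \left(-153\right)^{2} = 23409$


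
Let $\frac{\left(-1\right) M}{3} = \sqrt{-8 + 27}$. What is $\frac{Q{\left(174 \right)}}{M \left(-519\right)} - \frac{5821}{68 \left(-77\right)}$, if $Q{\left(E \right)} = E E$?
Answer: $\frac{5821}{5236} + \frac{3364 \sqrt{19}}{3287} \approx 5.5727$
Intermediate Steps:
$M = - 3 \sqrt{19}$ ($M = - 3 \sqrt{-8 + 27} = - 3 \sqrt{19} \approx -13.077$)
$Q{\left(E \right)} = E^{2}$
$\frac{Q{\left(174 \right)}}{M \left(-519\right)} - \frac{5821}{68 \left(-77\right)} = \frac{174^{2}}{- 3 \sqrt{19} \left(-519\right)} - \frac{5821}{68 \left(-77\right)} = \frac{30276}{1557 \sqrt{19}} - \frac{5821}{-5236} = 30276 \frac{\sqrt{19}}{29583} - - \frac{5821}{5236} = \frac{3364 \sqrt{19}}{3287} + \frac{5821}{5236} = \frac{5821}{5236} + \frac{3364 \sqrt{19}}{3287}$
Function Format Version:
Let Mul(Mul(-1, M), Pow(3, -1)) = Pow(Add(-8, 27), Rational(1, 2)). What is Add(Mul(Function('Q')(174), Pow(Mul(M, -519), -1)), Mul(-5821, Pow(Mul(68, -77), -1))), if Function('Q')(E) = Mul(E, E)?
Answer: Add(Rational(5821, 5236), Mul(Rational(3364, 3287), Pow(19, Rational(1, 2)))) ≈ 5.5727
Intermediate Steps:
M = Mul(-3, Pow(19, Rational(1, 2))) (M = Mul(-3, Pow(Add(-8, 27), Rational(1, 2))) = Mul(-3, Pow(19, Rational(1, 2))) ≈ -13.077)
Function('Q')(E) = Pow(E, 2)
Add(Mul(Function('Q')(174), Pow(Mul(M, -519), -1)), Mul(-5821, Pow(Mul(68, -77), -1))) = Add(Mul(Pow(174, 2), Pow(Mul(Mul(-3, Pow(19, Rational(1, 2))), -519), -1)), Mul(-5821, Pow(Mul(68, -77), -1))) = Add(Mul(30276, Pow(Mul(1557, Pow(19, Rational(1, 2))), -1)), Mul(-5821, Pow(-5236, -1))) = Add(Mul(30276, Mul(Rational(1, 29583), Pow(19, Rational(1, 2)))), Mul(-5821, Rational(-1, 5236))) = Add(Mul(Rational(3364, 3287), Pow(19, Rational(1, 2))), Rational(5821, 5236)) = Add(Rational(5821, 5236), Mul(Rational(3364, 3287), Pow(19, Rational(1, 2))))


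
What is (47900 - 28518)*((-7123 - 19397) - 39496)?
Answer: -1279522112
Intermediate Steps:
(47900 - 28518)*((-7123 - 19397) - 39496) = 19382*(-26520 - 39496) = 19382*(-66016) = -1279522112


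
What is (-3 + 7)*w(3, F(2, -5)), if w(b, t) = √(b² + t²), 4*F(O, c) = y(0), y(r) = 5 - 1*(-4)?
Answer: 15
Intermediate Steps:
y(r) = 9 (y(r) = 5 + 4 = 9)
F(O, c) = 9/4 (F(O, c) = (¼)*9 = 9/4)
(-3 + 7)*w(3, F(2, -5)) = (-3 + 7)*√(3² + (9/4)²) = 4*√(9 + 81/16) = 4*√(225/16) = 4*(15/4) = 15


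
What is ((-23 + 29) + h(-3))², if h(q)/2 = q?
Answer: 0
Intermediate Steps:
h(q) = 2*q
((-23 + 29) + h(-3))² = ((-23 + 29) + 2*(-3))² = (6 - 6)² = 0² = 0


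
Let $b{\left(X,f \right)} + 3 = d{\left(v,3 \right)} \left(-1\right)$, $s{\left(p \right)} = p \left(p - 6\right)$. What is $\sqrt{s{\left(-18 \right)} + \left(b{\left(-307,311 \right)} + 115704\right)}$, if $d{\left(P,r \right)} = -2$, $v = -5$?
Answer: $\sqrt{116135} \approx 340.79$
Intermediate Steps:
$s{\left(p \right)} = p \left(-6 + p\right)$
$b{\left(X,f \right)} = -1$ ($b{\left(X,f \right)} = -3 - -2 = -3 + 2 = -1$)
$\sqrt{s{\left(-18 \right)} + \left(b{\left(-307,311 \right)} + 115704\right)} = \sqrt{- 18 \left(-6 - 18\right) + \left(-1 + 115704\right)} = \sqrt{\left(-18\right) \left(-24\right) + 115703} = \sqrt{432 + 115703} = \sqrt{116135}$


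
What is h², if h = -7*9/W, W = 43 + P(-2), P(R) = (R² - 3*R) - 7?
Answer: 3969/2116 ≈ 1.8757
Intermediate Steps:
P(R) = -7 + R² - 3*R
W = 46 (W = 43 + (-7 + (-2)² - 3*(-2)) = 43 + (-7 + 4 + 6) = 43 + 3 = 46)
h = -63/46 (h = -7*9/46 = -63/46 ≈ -1.3696)
h² = (-63/46)² = 3969/2116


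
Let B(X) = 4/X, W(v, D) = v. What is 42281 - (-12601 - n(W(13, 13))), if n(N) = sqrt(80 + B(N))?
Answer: 54882 + 6*sqrt(377)/13 ≈ 54891.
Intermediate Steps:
n(N) = sqrt(80 + 4/N)
42281 - (-12601 - n(W(13, 13))) = 42281 - (-12601 - 2*sqrt(20 + 1/13)) = 42281 - (-12601 - 2*sqrt(261/13)) = 42281 - (-12601 - 2*3*sqrt(377)/13) = 42281 - (-12601 - 6*sqrt(377)/13) = 42281 + (12601 + 6*sqrt(377)/13) = 54882 + 6*sqrt(377)/13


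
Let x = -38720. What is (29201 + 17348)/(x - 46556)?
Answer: -46549/85276 ≈ -0.54586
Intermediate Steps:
(29201 + 17348)/(x - 46556) = (29201 + 17348)/(-38720 - 46556) = 46549/(-85276) = 46549*(-1/85276) = -46549/85276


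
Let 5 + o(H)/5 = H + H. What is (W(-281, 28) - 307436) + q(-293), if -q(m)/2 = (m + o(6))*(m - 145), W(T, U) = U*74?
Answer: -531372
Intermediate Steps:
o(H) = -25 + 10*H (o(H) = -25 + 5*(H + H) = -25 + 5*(2*H) = -25 + 10*H)
W(T, U) = 74*U
q(m) = -2*(-145 + m)*(35 + m) (q(m) = -2*(m + (-25 + 10*6))*(m - 145) = -2*(m + (-25 + 60))*(-145 + m) = -2*(m + 35)*(-145 + m) = -2*(35 + m)*(-145 + m) = -2*(-145 + m)*(35 + m))
(W(-281, 28) - 307436) + q(-293) = (74*28 - 307436) + (10150 - 2*(-293)² + 220*(-293)) = (2072 - 307436) + (10150 - 2*85849 - 64460) = -305364 + (10150 - 171698 - 64460) = -305364 - 226008 = -531372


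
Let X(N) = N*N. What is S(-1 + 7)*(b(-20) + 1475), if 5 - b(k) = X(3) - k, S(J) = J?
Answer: 8706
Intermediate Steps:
X(N) = N²
b(k) = -4 + k (b(k) = 5 - (3² - k) = 5 - (9 - k) = 5 + (-9 + k) = -4 + k)
S(-1 + 7)*(b(-20) + 1475) = (-1 + 7)*((-4 - 20) + 1475) = 6*(-24 + 1475) = 6*1451 = 8706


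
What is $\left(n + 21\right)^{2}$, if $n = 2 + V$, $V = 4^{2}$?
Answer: $1521$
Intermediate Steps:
$V = 16$
$n = 18$ ($n = 2 + 16 = 18$)
$\left(n + 21\right)^{2} = \left(18 + 21\right)^{2} = 39^{2} = 1521$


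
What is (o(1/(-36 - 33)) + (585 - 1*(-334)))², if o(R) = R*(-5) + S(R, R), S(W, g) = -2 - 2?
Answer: 3986659600/4761 ≈ 8.3736e+5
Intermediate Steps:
S(W, g) = -4
o(R) = -4 - 5*R (o(R) = R*(-5) - 4 = -5*R - 4 = -4 - 5*R)
(o(1/(-36 - 33)) + (585 - 1*(-334)))² = ((-4 - 5/(-36 - 33)) + (585 - 1*(-334)))² = ((-4 - 5/(-69)) + (585 + 334))² = ((-4 - 5*(-1/69)) + 919)² = ((-4 + 5/69) + 919)² = (-271/69 + 919)² = (63140/69)² = 3986659600/4761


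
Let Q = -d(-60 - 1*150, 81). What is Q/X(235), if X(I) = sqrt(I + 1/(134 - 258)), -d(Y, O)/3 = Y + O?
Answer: -258*sqrt(903309)/9713 ≈ -25.246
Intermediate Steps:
d(Y, O) = -3*O - 3*Y (d(Y, O) = -3*(Y + O) = -3*(O + Y) = -3*O - 3*Y)
Q = -387 (Q = -(-3*81 - 3*(-60 - 1*150)) = -(-243 - 3*(-60 - 150)) = -(-243 - 3*(-210)) = -(-243 + 630) = -1*387 = -387)
X(I) = sqrt(-1/124 + I) (X(I) = sqrt(I + 1/(-124)) = sqrt(I - 1/124) = sqrt(-1/124 + I))
Q/X(235) = -387*62/sqrt(-31 + 3844*235) = -387*62/sqrt(-31 + 903340) = -387*2*sqrt(903309)/29139 = -258*sqrt(903309)/9713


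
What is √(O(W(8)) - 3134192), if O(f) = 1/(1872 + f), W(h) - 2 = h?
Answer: I*√11101069863526/1882 ≈ 1770.4*I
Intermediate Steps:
W(h) = 2 + h
√(O(W(8)) - 3134192) = √(1/(1872 + (2 + 8)) - 3134192) = √(1/(1872 + 10) - 3134192) = √(1/1882 - 3134192) = √(-5898549343/1882) = I*√11101069863526/1882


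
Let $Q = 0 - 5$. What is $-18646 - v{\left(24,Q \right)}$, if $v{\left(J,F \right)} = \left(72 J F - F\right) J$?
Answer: $188594$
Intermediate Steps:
$Q = -5$ ($Q = 0 - 5 = -5$)
$v{\left(J,F \right)} = J \left(- F + 72 F J\right)$ ($v{\left(J,F \right)} = \left(72 F J - F\right) J = \left(- F + 72 F J\right) J = J \left(- F + 72 F J\right)$)
$-18646 - v{\left(24,Q \right)} = -18646 - \left(-5\right) 24 \left(-1 + 72 \cdot 24\right) = -18646 - \left(-5\right) 24 \left(-1 + 1728\right) = -18646 - \left(-5\right) 24 \cdot 1727 = -18646 - -207240 = -18646 + 207240 = 188594$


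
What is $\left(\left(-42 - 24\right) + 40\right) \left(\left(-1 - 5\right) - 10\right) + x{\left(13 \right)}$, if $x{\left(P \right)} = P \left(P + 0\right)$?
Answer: $585$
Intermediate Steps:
$x{\left(P \right)} = P^{2}$ ($x{\left(P \right)} = P P = P^{2}$)
$\left(\left(-42 - 24\right) + 40\right) \left(\left(-1 - 5\right) - 10\right) + x{\left(13 \right)} = \left(\left(-42 - 24\right) + 40\right) \left(\left(-1 - 5\right) - 10\right) + 13^{2} = \left(-66 + 40\right) \left(\left(-1 - 5\right) - 10\right) + 169 = - 26 \left(-6 - 10\right) + 169 = \left(-26\right) \left(-16\right) + 169 = 416 + 169 = 585$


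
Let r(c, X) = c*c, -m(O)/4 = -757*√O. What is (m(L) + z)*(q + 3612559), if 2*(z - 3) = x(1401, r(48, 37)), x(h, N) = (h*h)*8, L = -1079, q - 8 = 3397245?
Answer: 55035485043084 + 21225710736*I*√1079 ≈ 5.5036e+13 + 6.9723e+11*I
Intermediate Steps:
q = 3397253 (q = 8 + 3397245 = 3397253)
m(O) = 3028*√O (m(O) = -(-3028)*√O = 3028*√O)
r(c, X) = c²
x(h, N) = 8*h² (x(h, N) = h²*8 = 8*h²)
z = 7851207 (z = 3 + (8*1401²)/2 = 3 + (8*1962801)/2 = 3 + (½)*15702408 = 3 + 7851204 = 7851207)
(m(L) + z)*(q + 3612559) = (3028*√(-1079) + 7851207)*(3397253 + 3612559) = (3028*(I*√1079) + 7851207)*7009812 = (3028*I*√1079 + 7851207)*7009812 = (7851207 + 3028*I*√1079)*7009812 = 55035485043084 + 21225710736*I*√1079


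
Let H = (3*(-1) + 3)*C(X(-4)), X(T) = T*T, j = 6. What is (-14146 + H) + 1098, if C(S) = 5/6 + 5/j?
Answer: -13048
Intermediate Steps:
X(T) = T**2
C(S) = 5/3 (C(S) = 5/6 + 5/6 = 5/3)
H = 0 (H = (3*(-1) + 3)*(5/3) = (-3 + 3)*(5/3) = 0*(5/3) = 0)
(-14146 + H) + 1098 = (-14146 + 0) + 1098 = -14146 + 1098 = -13048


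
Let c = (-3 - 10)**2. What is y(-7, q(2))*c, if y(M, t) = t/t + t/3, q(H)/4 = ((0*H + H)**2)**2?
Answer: 11323/3 ≈ 3774.3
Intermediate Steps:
q(H) = 4*H**4 (q(H) = 4*((0*H + H)**2)**2 = 4*((0 + H)**2)**2 = 4*(H**2)**2 = 4*H**4)
y(M, t) = 1 + t/3 (y(M, t) = 1 + t*(1/3) = 1 + t/3)
c = 169 (c = (-13)**2 = 169)
y(-7, q(2))*c = (1 + (4*2**4)/3)*169 = (1 + (4*16)/3)*169 = (1 + (1/3)*64)*169 = (1 + 64/3)*169 = (67/3)*169 = 11323/3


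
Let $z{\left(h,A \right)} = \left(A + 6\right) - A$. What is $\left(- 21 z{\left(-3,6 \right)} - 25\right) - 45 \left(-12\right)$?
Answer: $389$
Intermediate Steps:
$z{\left(h,A \right)} = 6$ ($z{\left(h,A \right)} = \left(6 + A\right) - A = 6$)
$\left(- 21 z{\left(-3,6 \right)} - 25\right) - 45 \left(-12\right) = \left(\left(-21\right) 6 - 25\right) - 45 \left(-12\right) = \left(-126 - 25\right) - -540 = -151 + 540 = 389$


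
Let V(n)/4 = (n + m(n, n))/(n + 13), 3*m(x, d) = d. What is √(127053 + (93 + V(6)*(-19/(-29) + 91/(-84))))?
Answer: √347412904338/1653 ≈ 356.57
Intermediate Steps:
m(x, d) = d/3
V(n) = 16*n/(3*(13 + n)) (V(n) = 4*((n + n/3)/(n + 13)) = 4*((4*n/3)/(13 + n)) = 4*(4*n/(3*(13 + n))) = 16*n/(3*(13 + n)))
√(127053 + (93 + V(6)*(-19/(-29) + 91/(-84)))) = √(127053 + (93 + ((16/3)*6/(13 + 6))*(-19/(-29) + 91/(-84)))) = √(127053 + (93 + ((16/3)*6/19)*(-19*(-1/29) + 91*(-1/84)))) = √(127053 + (93 + ((16/3)*6*(1/19))*(19/29 - 13/12))) = √(127053 + (93 + (32/19)*(-149/348))) = √(127053 + (93 - 1192/1653)) = √(127053 + 152537/1653) = √(210171146/1653) = √347412904338/1653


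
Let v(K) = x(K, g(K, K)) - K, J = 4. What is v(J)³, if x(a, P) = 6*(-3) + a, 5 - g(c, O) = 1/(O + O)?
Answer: -5832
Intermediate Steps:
g(c, O) = 5 - 1/(2*O) (g(c, O) = 5 - 1/(O + O) = 5 - 1/(2*O))
x(a, P) = -18 + a
v(K) = -18 (v(K) = (-18 + K) - K = -18)
v(J)³ = (-18)³ = -5832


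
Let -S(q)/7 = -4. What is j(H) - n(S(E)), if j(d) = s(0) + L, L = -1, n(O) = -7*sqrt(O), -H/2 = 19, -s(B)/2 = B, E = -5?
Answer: -1 + 14*sqrt(7) ≈ 36.041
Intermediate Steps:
S(q) = 28 (S(q) = -7*(-4) = 28)
s(B) = -2*B
H = -38 (H = -2*19 = -38)
j(d) = -1 (j(d) = -2*0 - 1 = 0 - 1 = -1)
j(H) - n(S(E)) = -1 - (-7)*sqrt(28) = -1 - (-7)*2*sqrt(7) = -1 - (-14)*sqrt(7) = -1 + 14*sqrt(7)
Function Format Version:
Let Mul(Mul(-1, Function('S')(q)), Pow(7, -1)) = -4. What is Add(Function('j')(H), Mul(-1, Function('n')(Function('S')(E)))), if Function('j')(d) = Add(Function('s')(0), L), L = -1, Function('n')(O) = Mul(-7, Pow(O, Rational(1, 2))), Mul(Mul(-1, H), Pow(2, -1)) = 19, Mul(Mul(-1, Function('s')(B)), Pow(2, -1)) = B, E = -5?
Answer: Add(-1, Mul(14, Pow(7, Rational(1, 2)))) ≈ 36.041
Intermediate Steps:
Function('S')(q) = 28 (Function('S')(q) = Mul(-7, -4) = 28)
Function('s')(B) = Mul(-2, B)
H = -38 (H = Mul(-2, 19) = -38)
Function('j')(d) = -1 (Function('j')(d) = Add(Mul(-2, 0), -1) = Add(0, -1) = -1)
Add(Function('j')(H), Mul(-1, Function('n')(Function('S')(E)))) = Add(-1, Mul(-1, Mul(-7, Pow(28, Rational(1, 2))))) = Add(-1, Mul(-1, Mul(-7, Mul(2, Pow(7, Rational(1, 2)))))) = Add(-1, Mul(-1, Mul(-14, Pow(7, Rational(1, 2))))) = Add(-1, Mul(14, Pow(7, Rational(1, 2))))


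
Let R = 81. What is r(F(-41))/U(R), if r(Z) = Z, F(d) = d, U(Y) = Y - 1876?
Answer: 41/1795 ≈ 0.022841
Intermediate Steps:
U(Y) = -1876 + Y
r(F(-41))/U(R) = -41/(-1876 + 81) = -41/(-1795) = -41*(-1/1795) = 41/1795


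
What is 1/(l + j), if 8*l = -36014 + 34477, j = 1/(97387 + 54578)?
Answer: -1215720/233570197 ≈ -0.0052049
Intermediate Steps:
j = 1/151965 ≈ 6.5805e-6
l = -1537/8 (l = (-36014 + 34477)/8 = (⅛)*(-1537) = -1537/8 ≈ -192.13)
1/(l + j) = 1/(-1537/8 + 1/151965) = 1/(-233570197/1215720) = -1215720/233570197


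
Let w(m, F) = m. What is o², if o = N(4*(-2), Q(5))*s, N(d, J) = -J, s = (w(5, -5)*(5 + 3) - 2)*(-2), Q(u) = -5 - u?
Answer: 577600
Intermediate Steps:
s = -76 (s = (5*(5 + 3) - 2)*(-2) = (5*8 - 2)*(-2) = (40 - 2)*(-2) = 38*(-2) = -76)
o = -760 (o = -(-5 - 1*5)*(-76) = -(-5 - 5)*(-76) = -1*(-10)*(-76) = 10*(-76) = -760)
o² = (-760)² = 577600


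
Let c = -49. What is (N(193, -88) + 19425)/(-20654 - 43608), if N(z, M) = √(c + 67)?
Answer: -19425/64262 - 3*√2/64262 ≈ -0.30234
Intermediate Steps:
N(z, M) = 3*√2 (N(z, M) = √(-49 + 67) = √18 = 3*√2)
(N(193, -88) + 19425)/(-20654 - 43608) = (3*√2 + 19425)/(-20654 - 43608) = (19425 + 3*√2)/(-64262) = (19425 + 3*√2)*(-1/64262) = -19425/64262 - 3*√2/64262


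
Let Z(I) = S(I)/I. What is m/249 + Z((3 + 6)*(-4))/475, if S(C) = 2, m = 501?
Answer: 1427767/709650 ≈ 2.0119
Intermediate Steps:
Z(I) = 2/I
m/249 + Z((3 + 6)*(-4))/475 = 501/249 + (2/(((3 + 6)*(-4))))/475 = 501*(1/249) + (2/((9*(-4))))*(1/475) = 167/83 + (2/(-36))*(1/475) = 167/83 + (2*(-1/36))*(1/475) = 167/83 - 1/18*1/475 = 167/83 - 1/8550 = 1427767/709650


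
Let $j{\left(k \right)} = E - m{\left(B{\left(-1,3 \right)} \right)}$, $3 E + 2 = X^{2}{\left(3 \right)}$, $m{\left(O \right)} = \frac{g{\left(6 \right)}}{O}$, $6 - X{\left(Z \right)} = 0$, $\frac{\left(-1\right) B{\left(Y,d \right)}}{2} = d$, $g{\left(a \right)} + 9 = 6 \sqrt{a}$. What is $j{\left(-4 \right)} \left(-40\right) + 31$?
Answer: $- \frac{1087}{3} - 40 \sqrt{6} \approx -460.31$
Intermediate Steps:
$g{\left(a \right)} = -9 + 6 \sqrt{a}$
$B{\left(Y,d \right)} = - 2 d$
$X{\left(Z \right)} = 6$ ($X{\left(Z \right)} = 6 - 0 = 6 + 0 = 6$)
$m{\left(O \right)} = \frac{-9 + 6 \sqrt{6}}{O}$
$E = \frac{34}{3}$ ($E = - \frac{2}{3} + \frac{6^{2}}{3} = - \frac{2}{3} + \frac{1}{3} \cdot 36 = - \frac{2}{3} + 12 = \frac{34}{3} \approx 11.333$)
$j{\left(k \right)} = \frac{59}{6} + \sqrt{6}$ ($j{\left(k \right)} = \frac{34}{3} - \frac{3 \left(-3 + 2 \sqrt{6}\right)}{\left(-2\right) 3} = \frac{34}{3} - \frac{3 \left(-3 + 2 \sqrt{6}\right)}{-6} = \frac{34}{3} - 3 \left(- \frac{1}{6}\right) \left(-3 + 2 \sqrt{6}\right) = \frac{34}{3} - \left(\frac{3}{2} - \sqrt{6}\right) = \frac{59}{6} + \sqrt{6}$)
$j{\left(-4 \right)} \left(-40\right) + 31 = \left(\frac{59}{6} + \sqrt{6}\right) \left(-40\right) + 31 = \left(- \frac{1180}{3} - 40 \sqrt{6}\right) + 31 = - \frac{1087}{3} - 40 \sqrt{6}$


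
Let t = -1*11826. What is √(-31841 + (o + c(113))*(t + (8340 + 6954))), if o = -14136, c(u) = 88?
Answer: I*√48750305 ≈ 6982.1*I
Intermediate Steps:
t = -11826
√(-31841 + (o + c(113))*(t + (8340 + 6954))) = √(-31841 + (-14136 + 88)*(-11826 + (8340 + 6954))) = √(-31841 - 14048*(-11826 + 15294)) = √(-31841 - 14048*3468) = √(-31841 - 48718464) = √(-48750305) = I*√48750305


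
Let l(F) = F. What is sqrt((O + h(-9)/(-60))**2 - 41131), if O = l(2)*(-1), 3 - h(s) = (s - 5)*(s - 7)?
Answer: I*sqrt(148061399)/60 ≈ 202.8*I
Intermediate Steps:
h(s) = 3 - (-7 + s)*(-5 + s) (h(s) = 3 - (s - 5)*(s - 7) = 3 - (-5 + s)*(-7 + s) = 3 - (-7 + s)*(-5 + s))
O = -2 (O = 2*(-1) = -2)
sqrt((O + h(-9)/(-60))**2 - 41131) = sqrt((-2 + (-32 - 1*(-9)**2 + 12*(-9))/(-60))**2 - 41131) = sqrt((-2 + (-32 - 1*81 - 108)*(-1/60))**2 - 41131) = sqrt((-2 + (-32 - 81 - 108)*(-1/60))**2 - 41131) = sqrt((-2 - 221*(-1/60))**2 - 41131) = sqrt((-2 + 221/60)**2 - 41131) = sqrt((101/60)**2 - 41131) = sqrt(10201/3600 - 41131) = sqrt(-148061399/3600) = I*sqrt(148061399)/60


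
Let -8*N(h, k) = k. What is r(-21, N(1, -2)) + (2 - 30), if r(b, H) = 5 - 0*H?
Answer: -23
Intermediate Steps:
N(h, k) = -k/8
r(b, H) = 5 (r(b, H) = 5 - 1*0 = 5 + 0 = 5)
r(-21, N(1, -2)) + (2 - 30) = 5 + (2 - 30) = 5 - 28 = -23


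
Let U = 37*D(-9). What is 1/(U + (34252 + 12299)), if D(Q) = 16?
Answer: 1/47143 ≈ 2.1212e-5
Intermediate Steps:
U = 592 (U = 37*16 = 592)
1/(U + (34252 + 12299)) = 1/(592 + (34252 + 12299)) = 1/(592 + 46551) = 1/47143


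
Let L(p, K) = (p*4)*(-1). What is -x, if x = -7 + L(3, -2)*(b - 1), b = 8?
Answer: 91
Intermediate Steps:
L(p, K) = -4*p (L(p, K) = (4*p)*(-1) = -4*p)
x = -91 (x = -7 + (-4*3)*(8 - 1) = -7 - 12*7 = -7 - 84 = -91)
-x = -1*(-91) = 91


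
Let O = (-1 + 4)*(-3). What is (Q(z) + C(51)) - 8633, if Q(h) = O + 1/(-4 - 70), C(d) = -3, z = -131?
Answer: -639731/74 ≈ -8645.0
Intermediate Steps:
O = -9 (O = 3*(-3) = -9)
Q(h) = -667/74 (Q(h) = -9 + 1/(-4 - 70) = -9 + 1/(-74) = -9 - 1/74 = -667/74)
(Q(z) + C(51)) - 8633 = (-667/74 - 3) - 8633 = -889/74 - 8633 = -639731/74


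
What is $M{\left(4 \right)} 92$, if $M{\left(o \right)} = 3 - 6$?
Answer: $-276$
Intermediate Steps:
$M{\left(o \right)} = -3$ ($M{\left(o \right)} = 3 - 6 = -3$)
$M{\left(4 \right)} 92 = \left(-3\right) 92 = -276$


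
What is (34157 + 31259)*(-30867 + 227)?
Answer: -2004346240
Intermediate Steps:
(34157 + 31259)*(-30867 + 227) = 65416*(-30640) = -2004346240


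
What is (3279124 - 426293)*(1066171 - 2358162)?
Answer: -3685831976521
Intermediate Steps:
(3279124 - 426293)*(1066171 - 2358162) = 2852831*(-1291991) = -3685831976521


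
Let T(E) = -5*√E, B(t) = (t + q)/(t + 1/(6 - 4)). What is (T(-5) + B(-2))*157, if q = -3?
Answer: 1570/3 - 785*I*√5 ≈ 523.33 - 1755.3*I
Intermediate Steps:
B(t) = (-3 + t)/(½ + t) (B(t) = (t - 3)/(t + 1/(6 - 4)) = (-3 + t)/(t + 1/2) = (-3 + t)/(t + ½) = (-3 + t)/(½ + t))
(T(-5) + B(-2))*157 = (-5*I*√5 + 2*(-3 - 2)/(1 + 2*(-2)))*157 = (-5*I*√5 + 2*(-5)/(1 - 4))*157 = (-5*I*√5 + 2*(-5)/(-3))*157 = (-5*I*√5 + 2*(-⅓)*(-5))*157 = (-5*I*√5 + 10/3)*157 = (10/3 - 5*I*√5)*157 = 1570/3 - 785*I*√5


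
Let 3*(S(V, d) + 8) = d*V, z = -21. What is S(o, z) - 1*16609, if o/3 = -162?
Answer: -13215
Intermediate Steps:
o = -486 (o = 3*(-162) = -486)
S(V, d) = -8 + V*d/3 (S(V, d) = -8 + (d*V)/3 = -8 + (V*d)/3 = -8 + V*d/3)
S(o, z) - 1*16609 = (-8 + (⅓)*(-486)*(-21)) - 1*16609 = (-8 + 3402) - 16609 = 3394 - 16609 = -13215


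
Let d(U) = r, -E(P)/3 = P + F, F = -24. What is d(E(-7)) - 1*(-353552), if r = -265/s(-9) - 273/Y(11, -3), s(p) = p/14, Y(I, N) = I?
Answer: 35040001/99 ≈ 3.5394e+5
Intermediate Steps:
s(p) = p/14 (s(p) = p*(1/14) = p/14)
E(P) = 72 - 3*P (E(P) = -3*(P - 24) = -3*(-24 + P) = 72 - 3*P)
r = 38353/99 (r = -265/((1/14)*(-9)) - 273/11 = -265/(-9/14) - 273*1/11 = -265*(-14/9) - 273/11 = 3710/9 - 273/11 = 38353/99 ≈ 387.40)
d(U) = 38353/99
d(E(-7)) - 1*(-353552) = 38353/99 - 1*(-353552) = 38353/99 + 353552 = 35040001/99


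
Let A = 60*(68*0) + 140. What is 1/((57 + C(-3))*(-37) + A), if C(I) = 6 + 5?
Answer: -1/2376 ≈ -0.00042088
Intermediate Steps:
C(I) = 11
A = 140 (A = 60*0 + 140 = 0 + 140 = 140)
1/((57 + C(-3))*(-37) + A) = 1/((57 + 11)*(-37) + 140) = 1/(68*(-37) + 140) = 1/(-2516 + 140) = 1/(-2376) = -1/2376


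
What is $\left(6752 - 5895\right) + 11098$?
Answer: $11955$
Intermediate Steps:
$\left(6752 - 5895\right) + 11098 = 857 + 11098 = 11955$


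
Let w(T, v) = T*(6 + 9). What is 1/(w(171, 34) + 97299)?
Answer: 1/99864 ≈ 1.0014e-5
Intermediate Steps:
w(T, v) = 15*T (w(T, v) = T*15 = 15*T)
1/(w(171, 34) + 97299) = 1/(15*171 + 97299) = 1/(2565 + 97299) = 1/99864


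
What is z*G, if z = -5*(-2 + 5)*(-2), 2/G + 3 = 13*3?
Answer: 5/3 ≈ 1.6667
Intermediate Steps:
G = 1/18 (G = 2/(-3 + 13*3) = 2/(-3 + 39) = 2/36 = 2*(1/36) = 1/18 ≈ 0.055556)
z = 30 (z = -5*3*(-2) = -15*(-2) = 30)
z*G = 30*(1/18) = 5/3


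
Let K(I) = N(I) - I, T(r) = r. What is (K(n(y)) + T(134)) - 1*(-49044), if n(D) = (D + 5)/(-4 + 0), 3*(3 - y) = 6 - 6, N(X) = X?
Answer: 49178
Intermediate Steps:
y = 3 (y = 3 - (6 - 6)/3 = 3 - ⅓*0 = 3 + 0 = 3)
n(D) = -5/4 - D/4 (n(D) = (5 + D)/(-4) = (5 + D)*(-¼) = -5/4 - D/4)
K(I) = 0 (K(I) = I - I = 0)
(K(n(y)) + T(134)) - 1*(-49044) = (0 + 134) - 1*(-49044) = 134 + 49044 = 49178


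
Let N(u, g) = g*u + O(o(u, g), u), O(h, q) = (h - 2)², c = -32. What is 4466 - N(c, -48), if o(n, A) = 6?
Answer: 2914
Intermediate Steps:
O(h, q) = (-2 + h)²
N(u, g) = 16 + g*u (N(u, g) = g*u + (-2 + 6)² = g*u + 4² = g*u + 16 = 16 + g*u)
4466 - N(c, -48) = 4466 - (16 - 48*(-32)) = 4466 - (16 + 1536) = 4466 - 1*1552 = 4466 - 1552 = 2914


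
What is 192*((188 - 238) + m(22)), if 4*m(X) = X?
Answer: -8544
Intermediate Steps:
m(X) = X/4
192*((188 - 238) + m(22)) = 192*((188 - 238) + (¼)*22) = 192*(-50 + 11/2) = 192*(-89/2) = -8544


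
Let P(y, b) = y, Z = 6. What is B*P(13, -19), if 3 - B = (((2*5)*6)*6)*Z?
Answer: -28041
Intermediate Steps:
B = -2157 (B = 3 - ((2*5)*6)*6*6 = 3 - (10*6)*6*6 = 3 - 60*6*6 = 3 - 360*6 = 3 - 1*2160 = 3 - 2160 = -2157)
B*P(13, -19) = -2157*13 = -28041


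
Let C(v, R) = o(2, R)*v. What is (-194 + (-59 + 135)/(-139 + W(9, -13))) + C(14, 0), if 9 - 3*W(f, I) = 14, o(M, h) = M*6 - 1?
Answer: -8554/211 ≈ -40.540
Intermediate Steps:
o(M, h) = -1 + 6*M (o(M, h) = 6*M - 1 = -1 + 6*M)
W(f, I) = -5/3 (W(f, I) = 3 - ⅓*14 = 3 - 14/3 = -5/3)
C(v, R) = 11*v (C(v, R) = (-1 + 6*2)*v = (-1 + 12)*v = 11*v)
(-194 + (-59 + 135)/(-139 + W(9, -13))) + C(14, 0) = (-194 + (-59 + 135)/(-139 - 5/3)) + 11*14 = (-194 + 76/(-422/3)) + 154 = (-194 + 76*(-3/422)) + 154 = (-194 - 114/211) + 154 = -41048/211 + 154 = -8554/211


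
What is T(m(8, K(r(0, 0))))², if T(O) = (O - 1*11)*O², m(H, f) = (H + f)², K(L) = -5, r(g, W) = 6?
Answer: 26244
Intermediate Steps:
T(O) = O²*(-11 + O) (T(O) = (O - 11)*O² = (-11 + O)*O² = O²*(-11 + O))
T(m(8, K(r(0, 0))))² = (((8 - 5)²)²*(-11 + (8 - 5)²))² = ((3²)²*(-11 + 3²))² = (9²*(-11 + 9))² = (81*(-2))² = (-162)² = 26244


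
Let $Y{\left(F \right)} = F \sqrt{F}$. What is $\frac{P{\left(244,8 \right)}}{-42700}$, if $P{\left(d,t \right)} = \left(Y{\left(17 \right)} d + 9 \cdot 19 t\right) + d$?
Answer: $- \frac{403}{10675} - \frac{17 \sqrt{17}}{175} \approx -0.43828$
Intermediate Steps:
$Y{\left(F \right)} = F^{\frac{3}{2}}$
$P{\left(d,t \right)} = d + 171 t + 17 d \sqrt{17}$ ($P{\left(d,t \right)} = \left(17^{\frac{3}{2}} d + 9 \cdot 19 t\right) + d = \left(17 \sqrt{17} d + 171 t\right) + d = \left(17 d \sqrt{17} + 171 t\right) + d = \left(171 t + 17 d \sqrt{17}\right) + d = d + 171 t + 17 d \sqrt{17}$)
$\frac{P{\left(244,8 \right)}}{-42700} = \frac{244 + 171 \cdot 8 + 17 \cdot 244 \sqrt{17}}{-42700} = \left(244 + 1368 + 4148 \sqrt{17}\right) \left(- \frac{1}{42700}\right) = \left(1612 + 4148 \sqrt{17}\right) \left(- \frac{1}{42700}\right) = - \frac{403}{10675} - \frac{17 \sqrt{17}}{175}$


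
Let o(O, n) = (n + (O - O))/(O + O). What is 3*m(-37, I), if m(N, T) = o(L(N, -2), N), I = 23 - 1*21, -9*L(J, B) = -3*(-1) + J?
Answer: -999/68 ≈ -14.691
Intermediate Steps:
L(J, B) = -⅓ - J/9 (L(J, B) = -(-3*(-1) + J)/9 = -(3 + J)/9 = -⅓ - J/9)
o(O, n) = n/(2*O) (o(O, n) = (n + 0)/((2*O)) = n*(1/(2*O)) = n/(2*O))
I = 2 (I = 23 - 21 = 2)
m(N, T) = N/(2*(-⅓ - N/9))
3*m(-37, I) = 3*(-9*(-37)/(6 + 2*(-37))) = 3*(-9*(-37)/(6 - 74)) = 3*(-9*(-37)/(-68)) = 3*(-9*(-37)*(-1/68)) = 3*(-333/68) = -999/68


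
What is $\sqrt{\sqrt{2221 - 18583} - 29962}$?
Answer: $\sqrt{-29962 + 9 i \sqrt{202}} \approx 0.3695 + 173.1 i$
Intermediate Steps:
$\sqrt{\sqrt{2221 - 18583} - 29962} = \sqrt{\sqrt{-16362} - 29962} = \sqrt{9 i \sqrt{202} - 29962} = \sqrt{-29962 + 9 i \sqrt{202}}$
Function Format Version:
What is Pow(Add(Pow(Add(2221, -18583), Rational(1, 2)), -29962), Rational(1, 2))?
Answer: Pow(Add(-29962, Mul(9, I, Pow(202, Rational(1, 2)))), Rational(1, 2)) ≈ Add(0.3695, Mul(173.10, I))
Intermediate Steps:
Pow(Add(Pow(Add(2221, -18583), Rational(1, 2)), -29962), Rational(1, 2)) = Pow(Add(Pow(-16362, Rational(1, 2)), -29962), Rational(1, 2)) = Pow(Add(Mul(9, I, Pow(202, Rational(1, 2))), -29962), Rational(1, 2)) = Pow(Add(-29962, Mul(9, I, Pow(202, Rational(1, 2)))), Rational(1, 2))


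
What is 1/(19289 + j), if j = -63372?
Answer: -1/44083 ≈ -2.2684e-5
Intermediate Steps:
1/(19289 + j) = 1/(19289 - 63372) = 1/(-44083) = -1/44083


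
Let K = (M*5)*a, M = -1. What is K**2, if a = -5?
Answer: 625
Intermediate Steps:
K = 25 (K = -1*5*(-5) = -5*(-5) = 25)
K**2 = 25**2 = 625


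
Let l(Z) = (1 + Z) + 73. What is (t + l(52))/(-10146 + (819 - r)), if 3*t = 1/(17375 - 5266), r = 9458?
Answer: -4577203/682402695 ≈ -0.0067075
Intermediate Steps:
l(Z) = 74 + Z
t = 1/36327 (t = 1/(3*(17375 - 5266)) = (⅓)/12109 = (⅓)*(1/12109) = 1/36327 ≈ 2.7528e-5)
(t + l(52))/(-10146 + (819 - r)) = (1/36327 + (74 + 52))/(-10146 + (819 - 1*9458)) = (1/36327 + 126)/(-10146 + (819 - 9458)) = 4577203/(36327*(-10146 - 8639)) = (4577203/36327)/(-18785) = (4577203/36327)*(-1/18785) = -4577203/682402695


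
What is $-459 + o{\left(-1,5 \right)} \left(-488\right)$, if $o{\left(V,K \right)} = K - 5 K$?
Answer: $9301$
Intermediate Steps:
$o{\left(V,K \right)} = - 4 K$
$-459 + o{\left(-1,5 \right)} \left(-488\right) = -459 + \left(-4\right) 5 \left(-488\right) = -459 - -9760 = -459 + 9760 = 9301$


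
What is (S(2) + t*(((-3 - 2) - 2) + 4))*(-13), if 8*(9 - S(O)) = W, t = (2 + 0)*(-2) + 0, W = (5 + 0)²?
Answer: -1859/8 ≈ -232.38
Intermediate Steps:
W = 25 (W = 5² = 25)
t = -4 (t = 2*(-2) + 0 = -4 + 0 = -4)
S(O) = 47/8 (S(O) = 9 - ⅛*25 = 9 - 25/8 = 47/8)
(S(2) + t*(((-3 - 2) - 2) + 4))*(-13) = (47/8 - 4*(((-3 - 2) - 2) + 4))*(-13) = (47/8 - 4*((-5 - 2) + 4))*(-13) = (47/8 - 4*(-7 + 4))*(-13) = (47/8 - 4*(-3))*(-13) = (47/8 + 12)*(-13) = (143/8)*(-13) = -1859/8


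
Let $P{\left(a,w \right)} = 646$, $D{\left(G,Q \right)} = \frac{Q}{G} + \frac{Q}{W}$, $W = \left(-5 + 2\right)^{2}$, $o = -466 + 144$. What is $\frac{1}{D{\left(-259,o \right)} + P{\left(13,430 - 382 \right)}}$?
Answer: $\frac{333}{203618} \approx 0.0016354$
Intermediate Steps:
$o = -322$
$W = 9$ ($W = \left(-3\right)^{2} = 9$)
$D{\left(G,Q \right)} = \frac{Q}{9} + \frac{Q}{G}$ ($D{\left(G,Q \right)} = \frac{Q}{G} + \frac{Q}{9} = \frac{Q}{9} + \frac{Q}{G}$)
$\frac{1}{D{\left(-259,o \right)} + P{\left(13,430 - 382 \right)}} = \frac{1}{\left(\frac{1}{9} \left(-322\right) - \frac{322}{-259}\right) + 646} = \frac{1}{\left(- \frac{322}{9} - - \frac{46}{37}\right) + 646} = \frac{1}{\left(- \frac{322}{9} + \frac{46}{37}\right) + 646} = \frac{1}{- \frac{11500}{333} + 646} = \frac{1}{\frac{203618}{333}} = \frac{333}{203618}$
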